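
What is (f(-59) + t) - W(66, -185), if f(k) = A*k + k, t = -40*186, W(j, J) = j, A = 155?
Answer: -16710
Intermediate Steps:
t = -7440
f(k) = 156*k (f(k) = 155*k + k = 156*k)
(f(-59) + t) - W(66, -185) = (156*(-59) - 7440) - 1*66 = (-9204 - 7440) - 66 = -16644 - 66 = -16710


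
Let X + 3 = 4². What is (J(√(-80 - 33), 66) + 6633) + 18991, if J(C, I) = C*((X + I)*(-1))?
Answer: 25624 - 79*I*√113 ≈ 25624.0 - 839.78*I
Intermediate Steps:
X = 13 (X = -3 + 4² = -3 + 16 = 13)
J(C, I) = C*(-13 - I) (J(C, I) = C*((13 + I)*(-1)) = C*(-13 - I))
(J(√(-80 - 33), 66) + 6633) + 18991 = (-√(-80 - 33)*(13 + 66) + 6633) + 18991 = (-1*√(-113)*79 + 6633) + 18991 = (-1*I*√113*79 + 6633) + 18991 = (-79*I*√113 + 6633) + 18991 = (6633 - 79*I*√113) + 18991 = 25624 - 79*I*√113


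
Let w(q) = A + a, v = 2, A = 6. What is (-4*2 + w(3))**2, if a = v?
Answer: 0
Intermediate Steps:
a = 2
w(q) = 8 (w(q) = 6 + 2 = 8)
(-4*2 + w(3))**2 = (-4*2 + 8)**2 = (-8 + 8)**2 = 0**2 = 0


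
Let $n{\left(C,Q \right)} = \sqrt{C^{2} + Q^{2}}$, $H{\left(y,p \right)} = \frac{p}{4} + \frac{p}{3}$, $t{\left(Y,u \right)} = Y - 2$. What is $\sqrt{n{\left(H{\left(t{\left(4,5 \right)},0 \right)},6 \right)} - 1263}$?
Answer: $i \sqrt{1257} \approx 35.454 i$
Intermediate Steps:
$t{\left(Y,u \right)} = -2 + Y$
$H{\left(y,p \right)} = \frac{7 p}{12}$ ($H{\left(y,p \right)} = p \frac{1}{4} + p \frac{1}{3} = \frac{p}{4} + \frac{p}{3} = \frac{7 p}{12}$)
$\sqrt{n{\left(H{\left(t{\left(4,5 \right)},0 \right)},6 \right)} - 1263} = \sqrt{\sqrt{\left(\frac{7}{12} \cdot 0\right)^{2} + 6^{2}} - 1263} = \sqrt{\sqrt{0^{2} + 36} - 1263} = \sqrt{\sqrt{0 + 36} - 1263} = \sqrt{\sqrt{36} - 1263} = \sqrt{6 - 1263} = \sqrt{-1257} = i \sqrt{1257}$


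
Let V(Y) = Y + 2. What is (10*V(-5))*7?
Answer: -210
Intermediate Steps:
V(Y) = 2 + Y
(10*V(-5))*7 = (10*(2 - 5))*7 = (10*(-3))*7 = -30*7 = -210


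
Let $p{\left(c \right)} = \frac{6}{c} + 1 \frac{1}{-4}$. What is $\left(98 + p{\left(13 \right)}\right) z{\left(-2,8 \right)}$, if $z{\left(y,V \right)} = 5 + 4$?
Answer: $\frac{45963}{52} \approx 883.9$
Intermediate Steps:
$z{\left(y,V \right)} = 9$
$p{\left(c \right)} = - \frac{1}{4} + \frac{6}{c}$ ($p{\left(c \right)} = \frac{6}{c} + 1 \left(- \frac{1}{4}\right) = \frac{6}{c} - \frac{1}{4} = - \frac{1}{4} + \frac{6}{c}$)
$\left(98 + p{\left(13 \right)}\right) z{\left(-2,8 \right)} = \left(98 + \frac{24 - 13}{4 \cdot 13}\right) 9 = \left(98 + \frac{1}{4} \cdot \frac{1}{13} \left(24 - 13\right)\right) 9 = \left(98 + \frac{1}{4} \cdot \frac{1}{13} \cdot 11\right) 9 = \left(98 + \frac{11}{52}\right) 9 = \frac{5107}{52} \cdot 9 = \frac{45963}{52}$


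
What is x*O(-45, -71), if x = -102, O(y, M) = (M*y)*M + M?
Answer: 23145432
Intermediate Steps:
O(y, M) = M + y*M² (O(y, M) = y*M² + M = M + y*M²)
x*O(-45, -71) = -(-7242)*(1 - 71*(-45)) = -(-7242)*(1 + 3195) = -(-7242)*3196 = -102*(-226916) = 23145432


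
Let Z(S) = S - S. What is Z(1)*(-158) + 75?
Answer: 75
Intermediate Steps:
Z(S) = 0
Z(1)*(-158) + 75 = 0*(-158) + 75 = 0 + 75 = 75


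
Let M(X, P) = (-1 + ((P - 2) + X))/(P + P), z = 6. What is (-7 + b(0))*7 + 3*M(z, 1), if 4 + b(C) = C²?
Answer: -71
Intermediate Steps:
b(C) = -4 + C²
M(X, P) = (-3 + P + X)/(2*P) (M(X, P) = (-1 + ((-2 + P) + X))/((2*P)) = (-1 + (-2 + P + X))*(1/(2*P)) = (-3 + P + X)*(1/(2*P)) = (-3 + P + X)/(2*P))
(-7 + b(0))*7 + 3*M(z, 1) = (-7 + (-4 + 0²))*7 + 3*((½)*(-3 + 1 + 6)/1) = (-7 + (-4 + 0))*7 + 3*((½)*1*4) = (-7 - 4)*7 + 3*2 = -11*7 + 6 = -77 + 6 = -71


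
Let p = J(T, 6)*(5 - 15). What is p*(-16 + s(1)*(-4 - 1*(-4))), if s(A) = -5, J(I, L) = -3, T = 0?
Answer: -480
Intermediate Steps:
p = 30 (p = -3*(5 - 15) = -3*(-10) = 30)
p*(-16 + s(1)*(-4 - 1*(-4))) = 30*(-16 - 5*(-4 - 1*(-4))) = 30*(-16 - 5*(-4 + 4)) = 30*(-16 - 5*0) = 30*(-16 + 0) = 30*(-16) = -480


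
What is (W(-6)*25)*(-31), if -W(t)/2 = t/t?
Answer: 1550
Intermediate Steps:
W(t) = -2 (W(t) = -2*t/t = -2*1 = -2)
(W(-6)*25)*(-31) = -2*25*(-31) = -50*(-31) = 1550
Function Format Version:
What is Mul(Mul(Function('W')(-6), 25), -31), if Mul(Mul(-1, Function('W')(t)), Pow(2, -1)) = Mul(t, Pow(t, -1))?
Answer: 1550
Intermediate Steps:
Function('W')(t) = -2 (Function('W')(t) = Mul(-2, Mul(t, Pow(t, -1))) = Mul(-2, 1) = -2)
Mul(Mul(Function('W')(-6), 25), -31) = Mul(Mul(-2, 25), -31) = Mul(-50, -31) = 1550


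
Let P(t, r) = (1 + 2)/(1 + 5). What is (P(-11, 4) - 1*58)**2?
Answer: 13225/4 ≈ 3306.3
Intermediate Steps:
P(t, r) = 1/2 (P(t, r) = 3/6 = 3*(1/6) = 1/2)
(P(-11, 4) - 1*58)**2 = (1/2 - 1*58)**2 = (1/2 - 58)**2 = (-115/2)**2 = 13225/4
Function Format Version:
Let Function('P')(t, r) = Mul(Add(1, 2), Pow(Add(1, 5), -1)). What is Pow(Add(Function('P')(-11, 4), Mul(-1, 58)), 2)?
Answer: Rational(13225, 4) ≈ 3306.3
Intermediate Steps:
Function('P')(t, r) = Rational(1, 2) (Function('P')(t, r) = Mul(3, Pow(6, -1)) = Mul(3, Rational(1, 6)) = Rational(1, 2))
Pow(Add(Function('P')(-11, 4), Mul(-1, 58)), 2) = Pow(Add(Rational(1, 2), Mul(-1, 58)), 2) = Pow(Add(Rational(1, 2), -58), 2) = Pow(Rational(-115, 2), 2) = Rational(13225, 4)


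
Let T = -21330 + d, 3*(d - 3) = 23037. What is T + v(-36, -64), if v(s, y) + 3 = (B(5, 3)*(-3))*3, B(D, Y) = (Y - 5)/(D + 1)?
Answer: -13648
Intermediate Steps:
d = 7682 (d = 3 + (⅓)*23037 = 3 + 7679 = 7682)
B(D, Y) = (-5 + Y)/(1 + D)
v(s, y) = 0 (v(s, y) = -3 + (((-5 + 3)/(1 + 5))*(-3))*3 = -3 + ((-2/6)*(-3))*3 = -3 + (((⅙)*(-2))*(-3))*3 = -3 - ⅓*(-3)*3 = -3 + 1*3 = -3 + 3 = 0)
T = -13648 (T = -21330 + 7682 = -13648)
T + v(-36, -64) = -13648 + 0 = -13648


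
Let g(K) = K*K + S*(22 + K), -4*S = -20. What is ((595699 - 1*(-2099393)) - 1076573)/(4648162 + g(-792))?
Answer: 1618519/5271576 ≈ 0.30703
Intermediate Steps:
S = 5 (S = -¼*(-20) = 5)
g(K) = 110 + K² + 5*K (g(K) = K*K + 5*(22 + K) = K² + (110 + 5*K) = 110 + K² + 5*K)
((595699 - 1*(-2099393)) - 1076573)/(4648162 + g(-792)) = ((595699 - 1*(-2099393)) - 1076573)/(4648162 + (110 + (-792)² + 5*(-792))) = ((595699 + 2099393) - 1076573)/(4648162 + (110 + 627264 - 3960)) = (2695092 - 1076573)/(4648162 + 623414) = 1618519/5271576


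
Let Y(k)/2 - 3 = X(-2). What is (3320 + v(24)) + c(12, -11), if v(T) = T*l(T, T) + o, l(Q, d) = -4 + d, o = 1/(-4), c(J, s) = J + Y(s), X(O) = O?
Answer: 15255/4 ≈ 3813.8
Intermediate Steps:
Y(k) = 2 (Y(k) = 6 + 2*(-2) = 6 - 4 = 2)
c(J, s) = 2 + J (c(J, s) = J + 2 = 2 + J)
o = -1/4 ≈ -0.25000
v(T) = -1/4 + T*(-4 + T) (v(T) = T*(-4 + T) - 1/4 = -1/4 + T*(-4 + T))
(3320 + v(24)) + c(12, -11) = (3320 + (-1/4 + 24*(-4 + 24))) + (2 + 12) = (3320 + (-1/4 + 24*20)) + 14 = (3320 + (-1/4 + 480)) + 14 = (3320 + 1919/4) + 14 = 15199/4 + 14 = 15255/4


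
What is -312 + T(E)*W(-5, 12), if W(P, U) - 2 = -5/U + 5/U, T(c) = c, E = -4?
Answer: -320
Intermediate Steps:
W(P, U) = 2 (W(P, U) = 2 + (-5/U + 5/U) = 2 + 0 = 2)
-312 + T(E)*W(-5, 12) = -312 - 4*2 = -312 - 8 = -320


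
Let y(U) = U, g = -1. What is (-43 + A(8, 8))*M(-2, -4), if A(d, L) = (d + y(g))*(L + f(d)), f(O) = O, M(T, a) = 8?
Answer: 552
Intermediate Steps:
A(d, L) = (-1 + d)*(L + d) (A(d, L) = (d - 1)*(L + d) = (-1 + d)*(L + d))
(-43 + A(8, 8))*M(-2, -4) = (-43 + (8² - 1*8 - 1*8 + 8*8))*8 = (-43 + (64 - 8 - 8 + 64))*8 = (-43 + 112)*8 = 69*8 = 552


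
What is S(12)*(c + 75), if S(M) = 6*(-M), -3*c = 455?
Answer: 5520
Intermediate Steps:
c = -455/3 (c = -⅓*455 = -455/3 ≈ -151.67)
S(M) = -6*M
S(12)*(c + 75) = (-6*12)*(-455/3 + 75) = -72*(-230/3) = 5520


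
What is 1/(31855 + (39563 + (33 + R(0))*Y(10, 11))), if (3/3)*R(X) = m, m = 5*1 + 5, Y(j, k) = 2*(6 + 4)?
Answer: 1/72278 ≈ 1.3835e-5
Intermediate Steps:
Y(j, k) = 20 (Y(j, k) = 2*10 = 20)
m = 10 (m = 5 + 5 = 10)
R(X) = 10
1/(31855 + (39563 + (33 + R(0))*Y(10, 11))) = 1/(31855 + (39563 + (33 + 10)*20)) = 1/(31855 + (39563 + 43*20)) = 1/(31855 + (39563 + 860)) = 1/(31855 + 40423) = 1/72278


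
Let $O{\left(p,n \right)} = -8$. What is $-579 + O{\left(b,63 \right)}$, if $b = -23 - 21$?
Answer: $-587$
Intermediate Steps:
$b = -44$ ($b = -23 - 21 = -44$)
$-579 + O{\left(b,63 \right)} = -579 - 8 = -587$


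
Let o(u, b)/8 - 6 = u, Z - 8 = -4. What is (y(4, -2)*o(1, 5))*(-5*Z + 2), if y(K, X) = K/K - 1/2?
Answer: -504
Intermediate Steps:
y(K, X) = ½ (y(K, X) = 1 - 1*½ = 1 - ½ = ½)
Z = 4 (Z = 8 - 4 = 4)
o(u, b) = 48 + 8*u
(y(4, -2)*o(1, 5))*(-5*Z + 2) = ((48 + 8*1)/2)*(-5*4 + 2) = ((48 + 8)/2)*(-20 + 2) = ((½)*56)*(-18) = 28*(-18) = -504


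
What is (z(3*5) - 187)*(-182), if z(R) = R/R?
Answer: 33852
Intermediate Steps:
z(R) = 1
(z(3*5) - 187)*(-182) = (1 - 187)*(-182) = -186*(-182) = 33852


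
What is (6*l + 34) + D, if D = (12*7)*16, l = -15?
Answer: 1288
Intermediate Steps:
D = 1344 (D = 84*16 = 1344)
(6*l + 34) + D = (6*(-15) + 34) + 1344 = (-90 + 34) + 1344 = -56 + 1344 = 1288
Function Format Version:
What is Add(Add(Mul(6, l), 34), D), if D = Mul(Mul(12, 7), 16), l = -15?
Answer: 1288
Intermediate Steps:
D = 1344 (D = Mul(84, 16) = 1344)
Add(Add(Mul(6, l), 34), D) = Add(Add(Mul(6, -15), 34), 1344) = Add(Add(-90, 34), 1344) = Add(-56, 1344) = 1288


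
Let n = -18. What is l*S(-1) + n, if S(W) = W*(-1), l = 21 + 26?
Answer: 29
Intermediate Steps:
l = 47
S(W) = -W
l*S(-1) + n = 47*(-1*(-1)) - 18 = 47*1 - 18 = 47 - 18 = 29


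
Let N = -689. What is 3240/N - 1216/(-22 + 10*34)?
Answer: -17624/2067 ≈ -8.5264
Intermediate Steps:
3240/N - 1216/(-22 + 10*34) = 3240/(-689) - 1216/(-22 + 10*34) = 3240*(-1/689) - 1216/(-22 + 340) = -3240/689 - 1216/318 = -3240/689 - 1216*1/318 = -3240/689 - 608/159 = -17624/2067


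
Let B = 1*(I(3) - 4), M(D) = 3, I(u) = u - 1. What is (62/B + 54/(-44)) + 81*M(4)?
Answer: 4637/22 ≈ 210.77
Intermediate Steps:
I(u) = -1 + u
B = -2 (B = 1*((-1 + 3) - 4) = 1*(2 - 4) = 1*(-2) = -2)
(62/B + 54/(-44)) + 81*M(4) = (62/(-2) + 54/(-44)) + 81*3 = (62*(-1/2) + 54*(-1/44)) + 243 = (-31 - 27/22) + 243 = -709/22 + 243 = 4637/22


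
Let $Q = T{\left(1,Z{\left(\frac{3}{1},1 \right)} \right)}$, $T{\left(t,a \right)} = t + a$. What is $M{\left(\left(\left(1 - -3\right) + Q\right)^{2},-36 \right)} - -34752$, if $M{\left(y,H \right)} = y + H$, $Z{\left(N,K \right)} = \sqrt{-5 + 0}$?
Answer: $34736 + 10 i \sqrt{5} \approx 34736.0 + 22.361 i$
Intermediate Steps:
$Z{\left(N,K \right)} = i \sqrt{5}$ ($Z{\left(N,K \right)} = \sqrt{-5} = i \sqrt{5}$)
$T{\left(t,a \right)} = a + t$
$Q = 1 + i \sqrt{5}$ ($Q = i \sqrt{5} + 1 = 1 + i \sqrt{5} \approx 1.0 + 2.2361 i$)
$M{\left(y,H \right)} = H + y$
$M{\left(\left(\left(1 - -3\right) + Q\right)^{2},-36 \right)} - -34752 = \left(-36 + \left(\left(1 - -3\right) + \left(1 + i \sqrt{5}\right)\right)^{2}\right) - -34752 = \left(-36 + \left(\left(1 + 3\right) + \left(1 + i \sqrt{5}\right)\right)^{2}\right) + 34752 = \left(-36 + \left(4 + \left(1 + i \sqrt{5}\right)\right)^{2}\right) + 34752 = \left(-36 + \left(5 + i \sqrt{5}\right)^{2}\right) + 34752 = 34716 + \left(5 + i \sqrt{5}\right)^{2}$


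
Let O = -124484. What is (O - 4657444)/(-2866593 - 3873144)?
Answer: 1593976/2246579 ≈ 0.70951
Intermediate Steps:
(O - 4657444)/(-2866593 - 3873144) = (-124484 - 4657444)/(-2866593 - 3873144) = -4781928/(-6739737) = -4781928*(-1/6739737) = 1593976/2246579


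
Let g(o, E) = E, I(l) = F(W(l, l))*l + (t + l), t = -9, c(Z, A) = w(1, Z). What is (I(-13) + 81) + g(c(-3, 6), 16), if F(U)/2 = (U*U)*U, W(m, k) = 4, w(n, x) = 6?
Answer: -1589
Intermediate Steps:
c(Z, A) = 6
F(U) = 2*U³ (F(U) = 2*((U*U)*U) = 2*(U²*U) = 2*U³)
I(l) = -9 + 129*l (I(l) = (2*4³)*l + (-9 + l) = (2*64)*l + (-9 + l) = 128*l + (-9 + l) = -9 + 129*l)
(I(-13) + 81) + g(c(-3, 6), 16) = ((-9 + 129*(-13)) + 81) + 16 = ((-9 - 1677) + 81) + 16 = (-1686 + 81) + 16 = -1605 + 16 = -1589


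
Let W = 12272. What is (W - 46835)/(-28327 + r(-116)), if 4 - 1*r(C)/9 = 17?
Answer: 34563/28444 ≈ 1.2151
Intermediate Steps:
r(C) = -117 (r(C) = 36 - 9*17 = 36 - 153 = -117)
(W - 46835)/(-28327 + r(-116)) = (12272 - 46835)/(-28327 - 117) = -34563/(-28444) = -34563*(-1/28444) = 34563/28444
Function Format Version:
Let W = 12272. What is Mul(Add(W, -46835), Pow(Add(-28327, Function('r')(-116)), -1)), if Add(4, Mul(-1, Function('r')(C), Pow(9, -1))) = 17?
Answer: Rational(34563, 28444) ≈ 1.2151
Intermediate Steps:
Function('r')(C) = -117 (Function('r')(C) = Add(36, Mul(-9, 17)) = Add(36, -153) = -117)
Mul(Add(W, -46835), Pow(Add(-28327, Function('r')(-116)), -1)) = Mul(Add(12272, -46835), Pow(Add(-28327, -117), -1)) = Mul(-34563, Pow(-28444, -1)) = Mul(-34563, Rational(-1, 28444)) = Rational(34563, 28444)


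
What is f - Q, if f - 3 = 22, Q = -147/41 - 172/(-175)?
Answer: 198048/7175 ≈ 27.603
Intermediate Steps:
Q = -18673/7175 (Q = -147*1/41 - 172*(-1/175) = -147/41 + 172/175 = -18673/7175 ≈ -2.6025)
f = 25 (f = 3 + 22 = 25)
f - Q = 25 - 1*(-18673/7175) = 25 + 18673/7175 = 198048/7175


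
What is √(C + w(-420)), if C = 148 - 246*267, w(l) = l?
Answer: 7*I*√1346 ≈ 256.81*I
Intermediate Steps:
C = -65534 (C = 148 - 65682 = -65534)
√(C + w(-420)) = √(-65534 - 420) = √(-65954) = 7*I*√1346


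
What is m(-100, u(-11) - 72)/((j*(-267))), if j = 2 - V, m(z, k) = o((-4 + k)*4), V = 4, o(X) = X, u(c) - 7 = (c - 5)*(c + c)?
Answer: 566/267 ≈ 2.1199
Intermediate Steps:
u(c) = 7 + 2*c*(-5 + c) (u(c) = 7 + (c - 5)*(c + c) = 7 + (-5 + c)*(2*c) = 7 + 2*c*(-5 + c))
m(z, k) = -16 + 4*k (m(z, k) = (-4 + k)*4 = -16 + 4*k)
j = -2 (j = 2 - 1*4 = 2 - 4 = -2)
m(-100, u(-11) - 72)/((j*(-267))) = (-16 + 4*((7 - 10*(-11) + 2*(-11)²) - 72))/((-2*(-267))) = (-16 + 4*((7 + 110 + 2*121) - 72))/534 = (-16 + 4*((7 + 110 + 242) - 72))*(1/534) = (-16 + 4*(359 - 72))*(1/534) = (-16 + 4*287)*(1/534) = (-16 + 1148)*(1/534) = 1132*(1/534) = 566/267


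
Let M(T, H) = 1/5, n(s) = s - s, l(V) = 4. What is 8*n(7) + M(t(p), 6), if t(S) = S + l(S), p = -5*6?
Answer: ⅕ ≈ 0.20000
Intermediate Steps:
n(s) = 0
p = -30
t(S) = 4 + S (t(S) = S + 4 = 4 + S)
M(T, H) = ⅕
8*n(7) + M(t(p), 6) = 8*0 + ⅕ = 0 + ⅕ = ⅕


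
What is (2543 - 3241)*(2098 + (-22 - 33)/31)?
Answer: -45358134/31 ≈ -1.4632e+6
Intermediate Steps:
(2543 - 3241)*(2098 + (-22 - 33)/31) = -698*(2098 + (1/31)*(-55)) = -698*(2098 - 55/31) = -698*64983/31 = -45358134/31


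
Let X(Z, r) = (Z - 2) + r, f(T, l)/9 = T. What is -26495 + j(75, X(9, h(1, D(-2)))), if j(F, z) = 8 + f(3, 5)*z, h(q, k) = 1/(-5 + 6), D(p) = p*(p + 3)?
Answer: -26271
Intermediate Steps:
f(T, l) = 9*T
D(p) = p*(3 + p)
h(q, k) = 1 (h(q, k) = 1/1 = 1)
X(Z, r) = -2 + Z + r (X(Z, r) = (-2 + Z) + r = -2 + Z + r)
j(F, z) = 8 + 27*z (j(F, z) = 8 + (9*3)*z = 8 + 27*z)
-26495 + j(75, X(9, h(1, D(-2)))) = -26495 + (8 + 27*(-2 + 9 + 1)) = -26495 + (8 + 27*8) = -26495 + (8 + 216) = -26495 + 224 = -26271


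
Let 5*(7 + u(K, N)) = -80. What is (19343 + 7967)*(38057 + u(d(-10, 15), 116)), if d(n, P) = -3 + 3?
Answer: 1038708540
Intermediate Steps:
d(n, P) = 0
u(K, N) = -23 (u(K, N) = -7 + (⅕)*(-80) = -7 - 16 = -23)
(19343 + 7967)*(38057 + u(d(-10, 15), 116)) = (19343 + 7967)*(38057 - 23) = 27310*38034 = 1038708540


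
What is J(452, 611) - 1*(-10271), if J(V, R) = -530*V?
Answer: -229289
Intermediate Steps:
J(452, 611) - 1*(-10271) = -530*452 - 1*(-10271) = -239560 + 10271 = -229289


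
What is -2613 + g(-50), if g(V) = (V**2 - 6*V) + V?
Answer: 137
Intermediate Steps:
g(V) = V**2 - 5*V
-2613 + g(-50) = -2613 - 50*(-5 - 50) = -2613 - 50*(-55) = -2613 + 2750 = 137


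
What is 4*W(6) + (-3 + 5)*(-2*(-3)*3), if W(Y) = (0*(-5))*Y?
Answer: 36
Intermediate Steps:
W(Y) = 0 (W(Y) = 0*Y = 0)
4*W(6) + (-3 + 5)*(-2*(-3)*3) = 4*0 + (-3 + 5)*(-2*(-3)*3) = 0 + 2*(6*3) = 0 + 2*18 = 0 + 36 = 36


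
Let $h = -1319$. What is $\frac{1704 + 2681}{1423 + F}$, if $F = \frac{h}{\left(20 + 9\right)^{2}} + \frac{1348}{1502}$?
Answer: $\frac{2769526535}{898330258} \approx 3.083$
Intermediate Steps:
$F = - \frac{423735}{631591}$ ($F = - \frac{1319}{\left(20 + 9\right)^{2}} + \frac{1348}{1502} = - \frac{1319}{29^{2}} + 1348 \cdot \frac{1}{1502} = - \frac{1319}{841} + \frac{674}{751} = - \frac{423735}{631591} \approx -0.6709$)
$\frac{1704 + 2681}{1423 + F} = \frac{1704 + 2681}{1423 - \frac{423735}{631591}} = \frac{4385}{\frac{898330258}{631591}} = 4385 \cdot \frac{631591}{898330258} = \frac{2769526535}{898330258}$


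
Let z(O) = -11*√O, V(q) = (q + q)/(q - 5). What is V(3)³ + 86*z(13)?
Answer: -27 - 946*√13 ≈ -3437.9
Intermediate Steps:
V(q) = 2*q/(-5 + q) (V(q) = (2*q)/(-5 + q) = 2*q/(-5 + q))
V(3)³ + 86*z(13) = (2*3/(-5 + 3))³ + 86*(-11*√13) = (2*3/(-2))³ - 946*√13 = (2*3*(-½))³ - 946*√13 = (-3)³ - 946*√13 = -27 - 946*√13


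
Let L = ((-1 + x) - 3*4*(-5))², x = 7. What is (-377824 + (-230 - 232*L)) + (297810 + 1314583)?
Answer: 223747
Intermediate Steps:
L = 4356 (L = ((-1 + 7) - 3*4*(-5))² = (6 - 12*(-5))² = (6 + 60)² = 66² = 4356)
(-377824 + (-230 - 232*L)) + (297810 + 1314583) = (-377824 + (-230 - 232*4356)) + (297810 + 1314583) = (-377824 + (-230 - 1010592)) + 1612393 = (-377824 - 1010822) + 1612393 = -1388646 + 1612393 = 223747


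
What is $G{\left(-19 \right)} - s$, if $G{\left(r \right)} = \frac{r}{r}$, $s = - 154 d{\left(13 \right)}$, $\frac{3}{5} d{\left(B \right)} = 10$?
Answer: $\frac{7703}{3} \approx 2567.7$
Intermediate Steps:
$d{\left(B \right)} = \frac{50}{3}$ ($d{\left(B \right)} = \frac{5}{3} \cdot 10 = \frac{50}{3}$)
$s = - \frac{7700}{3}$ ($s = \left(-154\right) \frac{50}{3} = - \frac{7700}{3} \approx -2566.7$)
$G{\left(r \right)} = 1$
$G{\left(-19 \right)} - s = 1 - - \frac{7700}{3} = 1 + \frac{7700}{3} = \frac{7703}{3}$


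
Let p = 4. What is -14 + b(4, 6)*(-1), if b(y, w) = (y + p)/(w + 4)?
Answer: -74/5 ≈ -14.800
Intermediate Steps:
b(y, w) = (4 + y)/(4 + w) (b(y, w) = (y + 4)/(w + 4) = (4 + y)/(4 + w))
-14 + b(4, 6)*(-1) = -14 + ((4 + 4)/(4 + 6))*(-1) = -14 + (8/10)*(-1) = -14 + ((⅒)*8)*(-1) = -14 + (⅘)*(-1) = -14 - ⅘ = -74/5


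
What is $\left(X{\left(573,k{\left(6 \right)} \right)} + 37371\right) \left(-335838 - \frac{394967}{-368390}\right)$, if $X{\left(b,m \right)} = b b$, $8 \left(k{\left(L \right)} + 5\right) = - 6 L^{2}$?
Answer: $- \frac{4524402581244210}{36839} \approx -1.2282 \cdot 10^{11}$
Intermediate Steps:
$k{\left(L \right)} = -5 - \frac{3 L^{2}}{4}$ ($k{\left(L \right)} = -5 + \frac{\left(-6\right) L^{2}}{8} = -5 - \frac{3 L^{2}}{4}$)
$X{\left(b,m \right)} = b^{2}$
$\left(X{\left(573,k{\left(6 \right)} \right)} + 37371\right) \left(-335838 - \frac{394967}{-368390}\right) = \left(573^{2} + 37371\right) \left(-335838 - \frac{394967}{-368390}\right) = \left(328329 + 37371\right) \left(-335838 - - \frac{394967}{368390}\right) = 365700 \left(-335838 + \frac{394967}{368390}\right) = 365700 \left(- \frac{123718965853}{368390}\right) = - \frac{4524402581244210}{36839}$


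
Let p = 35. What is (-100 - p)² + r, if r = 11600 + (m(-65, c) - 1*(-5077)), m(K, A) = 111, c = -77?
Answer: 35013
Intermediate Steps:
r = 16788 (r = 11600 + (111 - 1*(-5077)) = 11600 + (111 + 5077) = 11600 + 5188 = 16788)
(-100 - p)² + r = (-100 - 1*35)² + 16788 = (-100 - 35)² + 16788 = (-135)² + 16788 = 18225 + 16788 = 35013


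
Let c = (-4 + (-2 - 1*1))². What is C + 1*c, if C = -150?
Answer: -101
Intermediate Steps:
c = 49 (c = (-4 + (-2 - 1))² = (-4 - 3)² = (-7)² = 49)
C + 1*c = -150 + 1*49 = -150 + 49 = -101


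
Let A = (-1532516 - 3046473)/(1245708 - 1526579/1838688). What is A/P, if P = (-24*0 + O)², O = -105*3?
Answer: -2806444042144/75757190221164375 ≈ -3.7045e-5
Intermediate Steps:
O = -315
P = 99225 (P = (-24*0 - 315)² = (0 - 315)² = (-315)² = 99225)
A = -8419332126432/2290466824525 (A = -4578989/(1245708 - 1526579*1/1838688) = -4578989/(1245708 - 1526579/1838688) = -4578989/2290466824525/1838688 = -4578989*1838688/2290466824525 = -8419332126432/2290466824525 ≈ -3.6758)
A/P = -8419332126432/2290466824525/99225 = -8419332126432/2290466824525*1/99225 = -2806444042144/75757190221164375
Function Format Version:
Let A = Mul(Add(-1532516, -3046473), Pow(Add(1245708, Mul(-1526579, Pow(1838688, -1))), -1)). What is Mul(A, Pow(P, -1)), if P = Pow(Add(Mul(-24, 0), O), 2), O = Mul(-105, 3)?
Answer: Rational(-2806444042144, 75757190221164375) ≈ -3.7045e-5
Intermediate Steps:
O = -315
P = 99225 (P = Pow(Add(Mul(-24, 0), -315), 2) = Pow(Add(0, -315), 2) = Pow(-315, 2) = 99225)
A = Rational(-8419332126432, 2290466824525) (A = Mul(-4578989, Pow(Add(1245708, Mul(-1526579, Rational(1, 1838688))), -1)) = Mul(-4578989, Pow(Add(1245708, Rational(-1526579, 1838688)), -1)) = Mul(-4578989, Pow(Rational(2290466824525, 1838688), -1)) = Mul(-4578989, Rational(1838688, 2290466824525)) = Rational(-8419332126432, 2290466824525) ≈ -3.6758)
Mul(A, Pow(P, -1)) = Mul(Rational(-8419332126432, 2290466824525), Pow(99225, -1)) = Mul(Rational(-8419332126432, 2290466824525), Rational(1, 99225)) = Rational(-2806444042144, 75757190221164375)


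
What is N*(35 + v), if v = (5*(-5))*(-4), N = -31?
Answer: -4185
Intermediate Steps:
v = 100 (v = -25*(-4) = 100)
N*(35 + v) = -31*(35 + 100) = -31*135 = -4185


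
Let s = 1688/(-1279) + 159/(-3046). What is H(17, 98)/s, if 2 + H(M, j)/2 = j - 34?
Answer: -483083416/5345009 ≈ -90.380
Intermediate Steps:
H(M, j) = -72 + 2*j (H(M, j) = -4 + 2*(j - 34) = -4 + 2*(-34 + j) = -4 + (-68 + 2*j) = -72 + 2*j)
s = -5345009/3895834 (s = 1688*(-1/1279) + 159*(-1/3046) = -1688/1279 - 159/3046 = -5345009/3895834 ≈ -1.3720)
H(17, 98)/s = (-72 + 2*98)/(-5345009/3895834) = (-72 + 196)*(-3895834/5345009) = 124*(-3895834/5345009) = -483083416/5345009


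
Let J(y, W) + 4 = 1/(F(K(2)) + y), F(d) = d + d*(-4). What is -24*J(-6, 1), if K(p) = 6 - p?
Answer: 292/3 ≈ 97.333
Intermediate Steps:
F(d) = -3*d (F(d) = d - 4*d = -3*d)
J(y, W) = -4 + 1/(-12 + y) (J(y, W) = -4 + 1/(-3*(6 - 1*2) + y) = -4 + 1/(-3*(6 - 2) + y) = -4 + 1/(-3*4 + y) = -4 + 1/(-12 + y))
-24*J(-6, 1) = -24*(49 - 4*(-6))/(-12 - 6) = -24*(49 + 24)/(-18) = -(-4)*73/3 = -24*(-73/18) = 292/3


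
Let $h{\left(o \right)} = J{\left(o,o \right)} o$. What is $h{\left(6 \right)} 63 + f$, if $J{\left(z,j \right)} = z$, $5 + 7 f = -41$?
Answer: $\frac{15830}{7} \approx 2261.4$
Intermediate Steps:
$f = - \frac{46}{7}$ ($f = - \frac{5}{7} + \frac{1}{7} \left(-41\right) = - \frac{5}{7} - \frac{41}{7} = - \frac{46}{7} \approx -6.5714$)
$h{\left(o \right)} = o^{2}$ ($h{\left(o \right)} = o o = o^{2}$)
$h{\left(6 \right)} 63 + f = 6^{2} \cdot 63 - \frac{46}{7} = 36 \cdot 63 - \frac{46}{7} = 2268 - \frac{46}{7} = \frac{15830}{7}$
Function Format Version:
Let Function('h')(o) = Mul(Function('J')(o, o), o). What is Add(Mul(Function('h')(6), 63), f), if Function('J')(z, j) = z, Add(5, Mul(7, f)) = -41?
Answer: Rational(15830, 7) ≈ 2261.4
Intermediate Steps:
f = Rational(-46, 7) (f = Add(Rational(-5, 7), Mul(Rational(1, 7), -41)) = Add(Rational(-5, 7), Rational(-41, 7)) = Rational(-46, 7) ≈ -6.5714)
Function('h')(o) = Pow(o, 2) (Function('h')(o) = Mul(o, o) = Pow(o, 2))
Add(Mul(Function('h')(6), 63), f) = Add(Mul(Pow(6, 2), 63), Rational(-46, 7)) = Add(Mul(36, 63), Rational(-46, 7)) = Add(2268, Rational(-46, 7)) = Rational(15830, 7)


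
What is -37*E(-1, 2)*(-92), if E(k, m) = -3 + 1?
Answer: -6808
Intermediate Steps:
E(k, m) = -2
-37*E(-1, 2)*(-92) = -37*(-2)*(-92) = 74*(-92) = -6808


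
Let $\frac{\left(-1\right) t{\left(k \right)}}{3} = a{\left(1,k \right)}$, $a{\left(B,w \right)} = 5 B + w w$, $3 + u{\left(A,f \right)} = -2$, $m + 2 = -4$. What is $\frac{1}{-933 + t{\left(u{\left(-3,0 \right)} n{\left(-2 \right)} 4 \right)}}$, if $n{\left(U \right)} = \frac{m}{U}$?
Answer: $- \frac{1}{11748} \approx -8.5121 \cdot 10^{-5}$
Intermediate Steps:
$m = -6$ ($m = -2 - 4 = -6$)
$u{\left(A,f \right)} = -5$ ($u{\left(A,f \right)} = -3 - 2 = -5$)
$n{\left(U \right)} = - \frac{6}{U}$
$a{\left(B,w \right)} = w^{2} + 5 B$ ($a{\left(B,w \right)} = 5 B + w^{2} = w^{2} + 5 B$)
$t{\left(k \right)} = -15 - 3 k^{2}$ ($t{\left(k \right)} = - 3 \left(k^{2} + 5 \cdot 1\right) = - 3 \left(k^{2} + 5\right) = - 3 \left(5 + k^{2}\right) = -15 - 3 k^{2}$)
$\frac{1}{-933 + t{\left(u{\left(-3,0 \right)} n{\left(-2 \right)} 4 \right)}} = \frac{1}{-933 - \left(15 + 3 \left(- 5 \left(- \frac{6}{-2}\right) 4\right)^{2}\right)} = \frac{1}{-933 - \left(15 + 3 \left(- 5 \left(\left(-6\right) \left(- \frac{1}{2}\right)\right) 4\right)^{2}\right)} = \frac{1}{-933 - \left(15 + 3 \left(\left(-5\right) 3 \cdot 4\right)^{2}\right)} = \frac{1}{-933 - \left(15 + 3 \left(\left(-15\right) 4\right)^{2}\right)} = \frac{1}{-933 - \left(15 + 3 \left(-60\right)^{2}\right)} = \frac{1}{-933 - 10815} = \frac{1}{-11748} = - \frac{1}{11748}$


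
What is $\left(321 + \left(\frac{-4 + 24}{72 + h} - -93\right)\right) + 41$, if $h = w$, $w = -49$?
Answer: $\frac{10485}{23} \approx 455.87$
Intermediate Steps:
$h = -49$
$\left(321 + \left(\frac{-4 + 24}{72 + h} - -93\right)\right) + 41 = \left(321 + \left(\frac{-4 + 24}{72 - 49} - -93\right)\right) + 41 = \left(321 + \left(\frac{20}{23} + 93\right)\right) + 41 = \left(321 + \frac{2159}{23}\right) + 41 = \frac{9542}{23} + 41 = \frac{10485}{23}$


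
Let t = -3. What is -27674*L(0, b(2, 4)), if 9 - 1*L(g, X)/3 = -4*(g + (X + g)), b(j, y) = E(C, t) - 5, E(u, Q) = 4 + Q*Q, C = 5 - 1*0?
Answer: -3403902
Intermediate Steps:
C = 5 (C = 5 + 0 = 5)
E(u, Q) = 4 + Q**2
b(j, y) = 8 (b(j, y) = (4 + (-3)**2) - 5 = (4 + 9) - 5 = 13 - 5 = 8)
L(g, X) = 27 + 12*X + 24*g (L(g, X) = 27 - (-12)*(g + (X + g)) = 27 - (-12)*(X + 2*g) = 27 - 3*(-8*g - 4*X) = 27 + (12*X + 24*g) = 27 + 12*X + 24*g)
-27674*L(0, b(2, 4)) = -27674*(27 + 12*8 + 24*0) = -27674*(27 + 96 + 0) = -27674*123 = -3403902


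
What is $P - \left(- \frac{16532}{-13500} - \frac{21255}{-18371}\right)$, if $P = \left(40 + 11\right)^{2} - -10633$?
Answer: $\frac{820388459282}{62002125} \approx 13232.0$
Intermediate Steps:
$P = 13234$ ($P = 51^{2} + 10633 = 2601 + 10633 = 13234$)
$P - \left(- \frac{16532}{-13500} - \frac{21255}{-18371}\right) = 13234 - \left(- \frac{16532}{-13500} - \frac{21255}{-18371}\right) = 13234 - \left(\left(-16532\right) \left(- \frac{1}{13500}\right) - - \frac{21255}{18371}\right) = 13234 - \left(\frac{4133}{3375} + \frac{21255}{18371}\right) = 13234 - \frac{147662968}{62002125} = \frac{820388459282}{62002125}$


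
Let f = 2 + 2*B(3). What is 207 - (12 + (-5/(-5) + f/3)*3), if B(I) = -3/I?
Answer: 192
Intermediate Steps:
f = 0 (f = 2 + 2*(-3/3) = 2 + 2*(-3*1/3) = 2 + 2*(-1) = 2 - 2 = 0)
207 - (12 + (-5/(-5) + f/3)*3) = 207 - (12 + (-5/(-5) + 0/3)*3) = 207 - (12 + (-5*(-1/5) + 0*(1/3))*3) = 207 - (12 + (1 + 0)*3) = 207 - (12 + 1*3) = 207 - (12 + 3) = 207 - 1*15 = 207 - 15 = 192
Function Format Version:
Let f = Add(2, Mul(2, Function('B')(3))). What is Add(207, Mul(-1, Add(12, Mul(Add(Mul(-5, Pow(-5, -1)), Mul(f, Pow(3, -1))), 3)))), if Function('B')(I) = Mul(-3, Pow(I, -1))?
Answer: 192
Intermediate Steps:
f = 0 (f = Add(2, Mul(2, Mul(-3, Pow(3, -1)))) = Add(2, Mul(2, Mul(-3, Rational(1, 3)))) = Add(2, Mul(2, -1)) = Add(2, -2) = 0)
Add(207, Mul(-1, Add(12, Mul(Add(Mul(-5, Pow(-5, -1)), Mul(f, Pow(3, -1))), 3)))) = Add(207, Mul(-1, Add(12, Mul(Add(Mul(-5, Pow(-5, -1)), Mul(0, Pow(3, -1))), 3)))) = Add(207, Mul(-1, Add(12, Mul(Add(Mul(-5, Rational(-1, 5)), Mul(0, Rational(1, 3))), 3)))) = Add(207, Mul(-1, Add(12, Mul(Add(1, 0), 3)))) = Add(207, Mul(-1, Add(12, Mul(1, 3)))) = Add(207, Mul(-1, Add(12, 3))) = Add(207, Mul(-1, 15)) = Add(207, -15) = 192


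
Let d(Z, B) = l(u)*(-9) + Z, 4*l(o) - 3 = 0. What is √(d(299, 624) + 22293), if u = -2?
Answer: √90341/2 ≈ 150.28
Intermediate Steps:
l(o) = ¾ (l(o) = ¾ + (¼)*0 = ¾ + 0 = ¾)
d(Z, B) = -27/4 + Z (d(Z, B) = (¾)*(-9) + Z = -27/4 + Z)
√(d(299, 624) + 22293) = √((-27/4 + 299) + 22293) = √(1169/4 + 22293) = √(90341/4) = √90341/2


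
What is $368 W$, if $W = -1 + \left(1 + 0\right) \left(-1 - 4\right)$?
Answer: $-2208$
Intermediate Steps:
$W = -6$ ($W = -1 + 1 \left(-5\right) = -1 - 5 = -6$)
$368 W = 368 \left(-6\right) = -2208$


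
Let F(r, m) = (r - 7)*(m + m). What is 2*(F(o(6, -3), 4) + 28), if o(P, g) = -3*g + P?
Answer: 184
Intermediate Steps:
o(P, g) = P - 3*g
F(r, m) = 2*m*(-7 + r) (F(r, m) = (-7 + r)*(2*m) = 2*m*(-7 + r))
2*(F(o(6, -3), 4) + 28) = 2*(2*4*(-7 + (6 - 3*(-3))) + 28) = 2*(2*4*(-7 + (6 + 9)) + 28) = 2*(2*4*(-7 + 15) + 28) = 2*(2*4*8 + 28) = 2*(64 + 28) = 2*92 = 184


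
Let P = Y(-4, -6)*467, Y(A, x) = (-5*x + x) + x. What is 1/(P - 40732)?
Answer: -1/32326 ≈ -3.0935e-5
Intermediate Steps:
Y(A, x) = -3*x (Y(A, x) = -4*x + x = -3*x)
P = 8406 (P = -3*(-6)*467 = 18*467 = 8406)
1/(P - 40732) = 1/(8406 - 40732) = 1/(-32326) = -1/32326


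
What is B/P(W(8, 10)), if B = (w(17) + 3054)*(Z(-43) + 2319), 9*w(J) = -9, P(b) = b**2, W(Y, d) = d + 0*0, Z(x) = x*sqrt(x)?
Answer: 7079907/100 - 131279*I*sqrt(43)/100 ≈ 70799.0 - 8608.5*I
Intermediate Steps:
Z(x) = x**(3/2)
W(Y, d) = d (W(Y, d) = d + 0 = d)
w(J) = -1 (w(J) = (1/9)*(-9) = -1)
B = 7079907 - 131279*I*sqrt(43) (B = (-1 + 3054)*((-43)**(3/2) + 2319) = 3053*(-43*I*sqrt(43) + 2319) = 3053*(2319 - 43*I*sqrt(43)) = 7079907 - 131279*I*sqrt(43) ≈ 7.0799e+6 - 8.6085e+5*I)
B/P(W(8, 10)) = (7079907 - 131279*I*sqrt(43))/(10**2) = (7079907 - 131279*I*sqrt(43))/100 = (7079907 - 131279*I*sqrt(43))*(1/100) = 7079907/100 - 131279*I*sqrt(43)/100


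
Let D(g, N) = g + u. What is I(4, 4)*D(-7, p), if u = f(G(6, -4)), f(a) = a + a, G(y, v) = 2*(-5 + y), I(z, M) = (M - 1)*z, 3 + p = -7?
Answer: -36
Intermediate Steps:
p = -10 (p = -3 - 7 = -10)
I(z, M) = z*(-1 + M) (I(z, M) = (-1 + M)*z = z*(-1 + M))
G(y, v) = -10 + 2*y
f(a) = 2*a
u = 4 (u = 2*(-10 + 2*6) = 2*(-10 + 12) = 2*2 = 4)
D(g, N) = 4 + g (D(g, N) = g + 4 = 4 + g)
I(4, 4)*D(-7, p) = (4*(-1 + 4))*(4 - 7) = (4*3)*(-3) = 12*(-3) = -36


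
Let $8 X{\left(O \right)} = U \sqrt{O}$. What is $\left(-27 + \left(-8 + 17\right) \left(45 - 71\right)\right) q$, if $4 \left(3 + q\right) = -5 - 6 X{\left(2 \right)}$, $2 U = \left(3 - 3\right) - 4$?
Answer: $\frac{4437}{4} - \frac{783 \sqrt{2}}{8} \approx 970.83$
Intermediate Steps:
$U = -2$ ($U = \frac{\left(3 - 3\right) - 4}{2} = \frac{0 - 4}{2} = \frac{1}{2} \left(-4\right) = -2$)
$X{\left(O \right)} = - \frac{\sqrt{O}}{4}$ ($X{\left(O \right)} = \frac{\left(-2\right) \sqrt{O}}{8} = - \frac{\sqrt{O}}{4}$)
$q = - \frac{17}{4} + \frac{3 \sqrt{2}}{8}$ ($q = -3 + \frac{-5 - 6 \left(- \frac{\sqrt{2}}{4}\right)}{4} = -3 + \frac{-5 + \frac{3 \sqrt{2}}{2}}{4} = -3 - \left(\frac{5}{4} - \frac{3 \sqrt{2}}{8}\right) = - \frac{17}{4} + \frac{3 \sqrt{2}}{8} \approx -3.7197$)
$\left(-27 + \left(-8 + 17\right) \left(45 - 71\right)\right) q = \left(-27 + \left(-8 + 17\right) \left(45 - 71\right)\right) \left(- \frac{17}{4} + \frac{3 \sqrt{2}}{8}\right) = \left(-27 + 9 \left(-26\right)\right) \left(- \frac{17}{4} + \frac{3 \sqrt{2}}{8}\right) = \left(-27 - 234\right) \left(- \frac{17}{4} + \frac{3 \sqrt{2}}{8}\right) = - 261 \left(- \frac{17}{4} + \frac{3 \sqrt{2}}{8}\right) = \frac{4437}{4} - \frac{783 \sqrt{2}}{8}$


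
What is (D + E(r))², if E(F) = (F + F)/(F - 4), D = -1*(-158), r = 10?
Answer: 234256/9 ≈ 26028.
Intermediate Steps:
D = 158
E(F) = 2*F/(-4 + F) (E(F) = (2*F)/(-4 + F) = 2*F/(-4 + F))
(D + E(r))² = (158 + 2*10/(-4 + 10))² = (158 + 2*10/6)² = (158 + 2*10*(⅙))² = (158 + 10/3)² = (484/3)² = 234256/9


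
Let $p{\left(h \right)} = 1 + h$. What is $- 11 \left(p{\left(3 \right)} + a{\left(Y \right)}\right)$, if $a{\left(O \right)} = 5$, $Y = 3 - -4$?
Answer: $-99$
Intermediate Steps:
$Y = 7$ ($Y = 3 + 4 = 7$)
$- 11 \left(p{\left(3 \right)} + a{\left(Y \right)}\right) = - 11 \left(\left(1 + 3\right) + 5\right) = - 11 \left(4 + 5\right) = \left(-11\right) 9 = -99$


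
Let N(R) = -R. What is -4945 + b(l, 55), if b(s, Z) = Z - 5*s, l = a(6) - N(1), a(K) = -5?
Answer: -4870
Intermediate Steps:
l = -4 (l = -5 - (-1) = -5 - 1*(-1) = -5 + 1 = -4)
-4945 + b(l, 55) = -4945 + (55 - 5*(-4)) = -4945 + (55 + 20) = -4945 + 75 = -4870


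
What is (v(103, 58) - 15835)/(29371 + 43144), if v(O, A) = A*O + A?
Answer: -9803/72515 ≈ -0.13519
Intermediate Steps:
v(O, A) = A + A*O
(v(103, 58) - 15835)/(29371 + 43144) = (58*(1 + 103) - 15835)/(29371 + 43144) = (58*104 - 15835)/72515 = (6032 - 15835)*(1/72515) = -9803*1/72515 = -9803/72515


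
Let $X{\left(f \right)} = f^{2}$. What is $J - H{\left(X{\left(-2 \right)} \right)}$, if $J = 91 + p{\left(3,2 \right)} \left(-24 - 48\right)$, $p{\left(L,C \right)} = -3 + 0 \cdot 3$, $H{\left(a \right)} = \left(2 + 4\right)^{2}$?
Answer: $271$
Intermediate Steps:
$H{\left(a \right)} = 36$ ($H{\left(a \right)} = 6^{2} = 36$)
$p{\left(L,C \right)} = -3$ ($p{\left(L,C \right)} = -3 + 0 = -3$)
$J = 307$ ($J = 91 - 3 \left(-24 - 48\right) = 91 - -216 = 91 + 216 = 307$)
$J - H{\left(X{\left(-2 \right)} \right)} = 307 - 36 = 271$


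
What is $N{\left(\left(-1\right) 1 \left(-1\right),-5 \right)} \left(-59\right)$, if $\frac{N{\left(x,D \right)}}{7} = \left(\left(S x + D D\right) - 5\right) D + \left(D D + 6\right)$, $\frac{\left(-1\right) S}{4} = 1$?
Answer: $20237$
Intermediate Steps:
$S = -4$ ($S = \left(-4\right) 1 = -4$)
$N{\left(x,D \right)} = 42 + 7 D^{2} + 7 D \left(-5 + D^{2} - 4 x\right)$ ($N{\left(x,D \right)} = 7 \left(\left(\left(- 4 x + D D\right) - 5\right) D + \left(D D + 6\right)\right) = 7 \left(\left(\left(- 4 x + D^{2}\right) - 5\right) D + \left(D^{2} + 6\right)\right) = 7 \left(\left(\left(D^{2} - 4 x\right) - 5\right) D + \left(6 + D^{2}\right)\right) = 7 \left(\left(-5 + D^{2} - 4 x\right) D + \left(6 + D^{2}\right)\right) = 7 \left(D \left(-5 + D^{2} - 4 x\right) + \left(6 + D^{2}\right)\right) = 7 \left(6 + D^{2} + D \left(-5 + D^{2} - 4 x\right)\right) = 42 + 7 D^{2} + 7 D \left(-5 + D^{2} - 4 x\right)$)
$N{\left(\left(-1\right) 1 \left(-1\right),-5 \right)} \left(-59\right) = \left(42 - -175 + 7 \left(-5\right)^{2} + 7 \left(-5\right)^{3} - - 140 \left(-1\right) 1 \left(-1\right)\right) \left(-59\right) = \left(42 + 175 + 7 \cdot 25 + 7 \left(-125\right) - - 140 \left(\left(-1\right) \left(-1\right)\right)\right) \left(-59\right) = \left(42 + 175 + 175 - 875 - \left(-140\right) 1\right) \left(-59\right) = \left(42 + 175 + 175 - 875 + 140\right) \left(-59\right) = \left(-343\right) \left(-59\right) = 20237$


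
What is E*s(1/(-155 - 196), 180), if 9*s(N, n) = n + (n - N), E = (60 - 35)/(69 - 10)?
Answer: 3159025/186381 ≈ 16.949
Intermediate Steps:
E = 25/59 ≈ 0.42373
s(N, n) = -N/9 + 2*n/9 (s(N, n) = (n + (n - N))/9 = (-N + 2*n)/9 = -N/9 + 2*n/9)
E*s(1/(-155 - 196), 180) = 25*(-1/(9*(-155 - 196)) + (2/9)*180)/59 = 25*(-1/9/(-351) + 40)/59 = 25*(-1/9*(-1/351) + 40)/59 = 25*(1/3159 + 40)/59 = (25/59)*(126361/3159) = 3159025/186381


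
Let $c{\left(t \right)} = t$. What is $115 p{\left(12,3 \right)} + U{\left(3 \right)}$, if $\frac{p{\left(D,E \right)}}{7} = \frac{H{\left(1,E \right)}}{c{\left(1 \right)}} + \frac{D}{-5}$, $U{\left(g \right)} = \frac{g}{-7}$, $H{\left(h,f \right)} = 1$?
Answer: $- \frac{7892}{7} \approx -1127.4$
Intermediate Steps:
$U{\left(g \right)} = - \frac{g}{7}$ ($U{\left(g \right)} = g \left(- \frac{1}{7}\right) = - \frac{g}{7}$)
$p{\left(D,E \right)} = 7 - \frac{7 D}{5}$ ($p{\left(D,E \right)} = 7 \left(1 \cdot 1^{-1} + \frac{D}{-5}\right) = 7 \left(1 \cdot 1 + D \left(- \frac{1}{5}\right)\right) = 7 \left(1 - \frac{D}{5}\right) = 7 - \frac{7 D}{5}$)
$115 p{\left(12,3 \right)} + U{\left(3 \right)} = 115 \left(7 - \frac{84}{5}\right) - \frac{3}{7} = 115 \left(- \frac{49}{5}\right) - \frac{3}{7} = -1127 - \frac{3}{7} = - \frac{7892}{7}$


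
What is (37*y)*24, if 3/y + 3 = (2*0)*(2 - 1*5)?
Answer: -888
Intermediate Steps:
y = -1 (y = 3/(-3 + (2*0)*(2 - 1*5)) = 3/(-3 + 0*(2 - 5)) = 3/(-3 + 0*(-3)) = 3/(-3 + 0) = 3/(-3) = 3*(-⅓) = -1)
(37*y)*24 = (37*(-1))*24 = -37*24 = -888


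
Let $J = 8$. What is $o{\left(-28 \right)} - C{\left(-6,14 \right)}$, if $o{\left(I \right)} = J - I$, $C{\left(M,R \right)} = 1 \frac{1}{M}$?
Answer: $\frac{217}{6} \approx 36.167$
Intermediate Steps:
$C{\left(M,R \right)} = \frac{1}{M}$
$o{\left(I \right)} = 8 - I$
$o{\left(-28 \right)} - C{\left(-6,14 \right)} = \left(8 - -28\right) - \frac{1}{-6} = \left(8 + 28\right) - - \frac{1}{6} = 36 + \frac{1}{6} = \frac{217}{6}$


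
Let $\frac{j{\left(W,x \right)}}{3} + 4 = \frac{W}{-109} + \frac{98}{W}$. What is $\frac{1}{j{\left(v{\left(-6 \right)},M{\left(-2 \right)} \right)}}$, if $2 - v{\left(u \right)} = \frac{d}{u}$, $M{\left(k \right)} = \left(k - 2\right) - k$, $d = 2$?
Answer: $\frac{109}{12419} \approx 0.0087769$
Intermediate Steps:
$M{\left(k \right)} = -2$ ($M{\left(k \right)} = \left(k - 2\right) - k = \left(-2 + k\right) - k = -2$)
$v{\left(u \right)} = 2 - \frac{2}{u}$
$j{\left(W,x \right)} = -12 + \frac{294}{W} - \frac{3 W}{109}$ ($j{\left(W,x \right)} = -12 + 3 \left(\frac{W}{-109} + \frac{98}{W}\right) = -12 + 3 \left(W \left(- \frac{1}{109}\right) + \frac{98}{W}\right) = -12 + 3 \left(- \frac{W}{109} + \frac{98}{W}\right) = -12 + 3 \left(\frac{98}{W} - \frac{W}{109}\right) = -12 - \left(- \frac{294}{W} + \frac{3 W}{109}\right) = -12 + \frac{294}{W} - \frac{3 W}{109}$)
$\frac{1}{j{\left(v{\left(-6 \right)},M{\left(-2 \right)} \right)}} = \frac{1}{-12 + \frac{294}{2 - \frac{2}{-6}} - \frac{3 \left(2 - \frac{2}{-6}\right)}{109}} = \frac{1}{-12 + \frac{294}{2 - - \frac{1}{3}} - \frac{3 \left(2 - - \frac{1}{3}\right)}{109}} = \frac{1}{-12 + \frac{294}{2 + \frac{1}{3}} - \frac{3 \left(2 + \frac{1}{3}\right)}{109}} = \frac{1}{-12 + \frac{294}{\frac{7}{3}} - \frac{7}{109}} = \frac{1}{-12 + 294 \cdot \frac{3}{7} - \frac{7}{109}} = \frac{1}{-12 + 126 - \frac{7}{109}} = \frac{1}{\frac{12419}{109}} = \frac{109}{12419}$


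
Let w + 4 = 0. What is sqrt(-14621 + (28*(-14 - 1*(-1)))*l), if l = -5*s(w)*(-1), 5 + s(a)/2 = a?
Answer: sqrt(18139) ≈ 134.68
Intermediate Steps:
w = -4 (w = -4 + 0 = -4)
s(a) = -10 + 2*a
l = -90 (l = -5*(-10 + 2*(-4))*(-1) = -5*(-10 - 8)*(-1) = -5*(-18)*(-1) = 90*(-1) = -90)
sqrt(-14621 + (28*(-14 - 1*(-1)))*l) = sqrt(-14621 + (28*(-14 - 1*(-1)))*(-90)) = sqrt(-14621 + (28*(-14 + 1))*(-90)) = sqrt(-14621 + (28*(-13))*(-90)) = sqrt(-14621 - 364*(-90)) = sqrt(-14621 + 32760) = sqrt(18139)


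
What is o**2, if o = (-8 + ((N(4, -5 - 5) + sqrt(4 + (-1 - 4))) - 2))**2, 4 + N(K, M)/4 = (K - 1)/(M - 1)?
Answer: 7821693353/14641 - 105710136*I/1331 ≈ 5.3423e+5 - 79422.0*I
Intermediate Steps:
N(K, M) = -16 + 4*(-1 + K)/(-1 + M) (N(K, M) = -16 + 4*((K - 1)/(M - 1)) = -16 + 4*((-1 + K)/(-1 + M)) = -16 + 4*(-1 + K)/(-1 + M))
o = (-298/11 + I)**2 (o = (-8 + ((4*(3 + 4 - 4*(-5 - 5))/(-1 + (-5 - 5)) + sqrt(4 + (-1 - 4))) - 2))**2 = (-8 + ((4*(3 + 4 - 4*(-10))/(-1 - 10) + sqrt(4 - 5)) - 2))**2 = (-8 + ((4*(3 + 4 + 40)/(-11) + sqrt(-1)) - 2))**2 = (-8 + ((4*(-1/11)*47 + I) - 2))**2 = (-8 + ((-188/11 + I) - 2))**2 = (-8 + (-210/11 + I))**2 = (-298/11 + I)**2 ≈ 732.92 - 54.182*I)
o**2 = (88683/121 - 596*I/11)**2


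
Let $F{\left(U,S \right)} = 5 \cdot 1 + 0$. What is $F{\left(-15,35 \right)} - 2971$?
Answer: $-2966$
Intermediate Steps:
$F{\left(U,S \right)} = 5$ ($F{\left(U,S \right)} = 5 + 0 = 5$)
$F{\left(-15,35 \right)} - 2971 = 5 - 2971 = -2966$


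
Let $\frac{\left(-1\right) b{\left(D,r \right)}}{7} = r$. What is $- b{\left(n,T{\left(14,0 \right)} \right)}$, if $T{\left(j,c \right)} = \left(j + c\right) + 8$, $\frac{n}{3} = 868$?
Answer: $154$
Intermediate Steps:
$n = 2604$ ($n = 3 \cdot 868 = 2604$)
$T{\left(j,c \right)} = 8 + c + j$ ($T{\left(j,c \right)} = \left(c + j\right) + 8 = 8 + c + j$)
$b{\left(D,r \right)} = - 7 r$
$- b{\left(n,T{\left(14,0 \right)} \right)} = - \left(-7\right) \left(8 + 0 + 14\right) = - \left(-7\right) 22 = \left(-1\right) \left(-154\right) = 154$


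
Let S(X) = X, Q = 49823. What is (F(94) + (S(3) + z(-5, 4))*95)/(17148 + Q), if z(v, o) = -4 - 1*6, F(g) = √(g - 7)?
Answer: -665/66971 + √87/66971 ≈ -0.0097904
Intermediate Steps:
F(g) = √(-7 + g)
z(v, o) = -10 (z(v, o) = -4 - 6 = -10)
(F(94) + (S(3) + z(-5, 4))*95)/(17148 + Q) = (√(-7 + 94) + (3 - 10)*95)/(17148 + 49823) = (√87 - 7*95)/66971 = (√87 - 665)*(1/66971) = (-665 + √87)*(1/66971) = -665/66971 + √87/66971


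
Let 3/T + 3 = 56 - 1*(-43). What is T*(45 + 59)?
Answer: 13/4 ≈ 3.2500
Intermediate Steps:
T = 1/32 (T = 3/(-3 + (56 - 1*(-43))) = 3/(-3 + (56 + 43)) = 3/(-3 + 99) = 3/96 = 3*(1/96) = 1/32 ≈ 0.031250)
T*(45 + 59) = (45 + 59)/32 = (1/32)*104 = 13/4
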